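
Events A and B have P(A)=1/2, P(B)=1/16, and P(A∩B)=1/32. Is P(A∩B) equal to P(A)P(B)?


P(A)*P(B) = 1/2*1/16 = 1/32
P(A∩B) = 1/32, which equals P(A)P(B), so independent

Yes, A and B are independent


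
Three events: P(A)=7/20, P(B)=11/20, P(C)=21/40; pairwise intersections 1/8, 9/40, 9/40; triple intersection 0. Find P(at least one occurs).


P(A∪B∪C) = P(A)+P(B)+P(C) - P(AB)-P(AC)-P(BC) + P(ABC)
= 7/20+11/20+21/40 - 1/8-9/40-9/40 + 0
= 17/20

17/20


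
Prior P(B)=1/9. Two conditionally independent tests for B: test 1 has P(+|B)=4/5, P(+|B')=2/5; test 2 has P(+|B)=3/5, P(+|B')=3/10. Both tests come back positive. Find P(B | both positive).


After test 1: P(+) = 4/5*1/9 + 2/5*8/9 = 4/9
P(B|+) = (4/45)/(4/9) = 1/5
After test 2 (use post1 as new prior): P(+) = 3/5*1/5 + 3/10*4/5 = 9/25
P(B|+,+) = (3/25)/(9/25) = 1/3

1/3


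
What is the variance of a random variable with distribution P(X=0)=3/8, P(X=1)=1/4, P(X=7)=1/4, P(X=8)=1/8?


E[X] = 3, E[X^2] = 41/2
Var(X) = E[X^2] - (E[X])^2 = 41/2 - (3)^2 = 23/2

23/2


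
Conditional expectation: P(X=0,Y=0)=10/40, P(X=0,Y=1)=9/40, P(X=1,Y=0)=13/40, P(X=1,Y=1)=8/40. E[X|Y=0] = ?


P(Y=0) = 23/40
E[X|Y=0] = (0*10 + 1*13)/23 = 13/23

13/23


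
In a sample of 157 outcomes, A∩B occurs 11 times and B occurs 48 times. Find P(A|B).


P(A|B) = P(A∩B)/P(B) = (11/157)/(48/157) = 11/48

11/48


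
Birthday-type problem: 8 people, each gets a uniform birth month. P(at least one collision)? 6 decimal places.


P(all different) = prod((12-i)/12 for i=0..7) = 0.046417
P(at least one match) = 1 - 0.046417 = 0.953583

0.953583


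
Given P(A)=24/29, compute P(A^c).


P(A') = 1 - P(A) = 1 - 24/29 = 5/29

5/29


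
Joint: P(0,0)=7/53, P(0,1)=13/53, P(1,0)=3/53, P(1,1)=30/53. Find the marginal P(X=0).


P(X=0) = P(0,0)+P(0,1) = 7/53 + 13/53 = 20/53

20/53


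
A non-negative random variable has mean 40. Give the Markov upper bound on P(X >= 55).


Markov: P(X >= a) <= E[X]/a
P(X >= 55) <= 40/55 = 8/11

8/11


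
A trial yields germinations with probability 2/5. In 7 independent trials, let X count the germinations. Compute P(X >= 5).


P(X>=5) = P(X=5) + P(X=6) + P(X=7)
= 6048/78125 + 1344/78125 + 128/78125
= 1504/15625

1504/15625


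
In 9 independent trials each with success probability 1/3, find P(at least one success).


P(at least one) = 1 - P(none)
P(none) = (1 - 1/3)^9 = (2/3)^9 = 512/19683
P(at least one) = 1 - 512/19683 = 19171/19683

19171/19683


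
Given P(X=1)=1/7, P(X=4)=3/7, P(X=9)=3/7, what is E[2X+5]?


E[2X+5] = sum(g(x)*P(x))
= 7*1/7 + 13*3/7 + 23*3/7
= 115/7

115/7


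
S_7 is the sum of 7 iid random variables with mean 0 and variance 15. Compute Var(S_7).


By independence, Var(S_n) = n*Var(X_1) = 7*15 = 105

105


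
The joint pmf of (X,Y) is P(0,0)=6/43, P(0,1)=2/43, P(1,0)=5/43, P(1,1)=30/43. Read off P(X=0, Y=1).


Read from table: P(X=0, Y=1) = 2/43

2/43


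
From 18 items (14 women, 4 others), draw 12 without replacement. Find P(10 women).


P(X=10) = C(14,10)*C(4,2) / C(18,12)
= 1001*6 / 18564
= 6006/18564 = 11/34

11/34


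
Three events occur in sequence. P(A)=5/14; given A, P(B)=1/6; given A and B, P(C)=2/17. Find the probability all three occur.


P(A∩B∩C) = P(A) * P(B|A) * P(C|A∩B)
= 5/14 * 1/6 * 2/17
= 5/84 * 2/17 = 5/714

5/714


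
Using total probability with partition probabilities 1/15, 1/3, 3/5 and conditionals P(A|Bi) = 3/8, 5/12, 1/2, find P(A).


P(A) = P(A|B1)P(B1) + P(A|B2)P(B2) + P(A|B3)P(B3)
= 3/8*1/15 + 5/12*1/3 + 1/2*3/5
= 1/40 + 5/36 + 3/10 = 167/360

167/360


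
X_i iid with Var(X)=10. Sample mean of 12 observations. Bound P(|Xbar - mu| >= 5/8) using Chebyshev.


Var(Xbar) = Var(X)/n = 10/12
Chebyshev: P(|Xbar-mu| >= 5/8) <= Var(Xbar)/(5/8)^2 = (5/6)/(25/64) = 32/15
Bound exceeds 1, so trivial bound: 1

1


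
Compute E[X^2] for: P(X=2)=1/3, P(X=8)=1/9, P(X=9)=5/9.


E[X^2] = sum(x^2 * P(x))
= 4*1/3 + 64*1/9 + 81*5/9
= 481/9

481/9


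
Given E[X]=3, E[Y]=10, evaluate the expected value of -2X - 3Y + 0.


E[-2X - 3Y + 0] = -2*E[X] - 3*E[Y] + 0
= (-2)*(3) + (-3)*(10) + (0)
= -6 - 30 + 0 = -36

-36


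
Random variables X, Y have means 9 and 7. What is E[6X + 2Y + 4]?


E[6X + 2Y + 4] = 6*E[X] + 2*E[Y] + 4
= (6)*(9) + (2)*(7) + (4)
= 54 + 14 + 4 = 72

72


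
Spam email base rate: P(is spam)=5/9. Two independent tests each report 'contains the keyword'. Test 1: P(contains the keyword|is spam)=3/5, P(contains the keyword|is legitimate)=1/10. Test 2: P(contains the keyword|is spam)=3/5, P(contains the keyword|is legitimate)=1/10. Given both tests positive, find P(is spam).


After test 1: P(+) = 3/5*5/9 + 1/10*4/9 = 17/45
P(B|+) = (1/3)/(17/45) = 15/17
After test 2 (use post1 as new prior): P(+) = 3/5*15/17 + 1/10*2/17 = 46/85
P(B|+,+) = (9/17)/(46/85) = 45/46

45/46


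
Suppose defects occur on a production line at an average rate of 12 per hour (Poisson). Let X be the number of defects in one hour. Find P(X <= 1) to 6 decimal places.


P(X<=1) = e^(-12)*12^0/0! + e^(-12)*12^1/1!
≈ 0.0000061442 + 0.0000737305
= 0.0000798747
≈ 0.000080

0.000080


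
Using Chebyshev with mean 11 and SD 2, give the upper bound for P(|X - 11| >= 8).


k = 8/2 = 4
Chebyshev: P(|X-mu| >= k*sigma) <= 1/k^2 = 1/4^2 = 1/16

1/16


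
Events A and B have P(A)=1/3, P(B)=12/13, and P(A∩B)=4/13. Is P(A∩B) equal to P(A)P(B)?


P(A)*P(B) = 1/3*12/13 = 4/13
P(A∩B) = 4/13, which equals P(A)P(B), so independent

Yes, A and B are independent


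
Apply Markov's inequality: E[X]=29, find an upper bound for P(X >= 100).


Markov: P(X >= a) <= E[X]/a
P(X >= 100) <= 29/100

29/100


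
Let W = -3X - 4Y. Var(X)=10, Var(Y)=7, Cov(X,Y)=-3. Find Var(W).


Var(-3X - 4Y) = (-3)^2*Var(X) + (-4)^2*Var(Y) + 2*(-3)*(-4)*Cov(X,Y)
= 9*10 + 16*7 + 24*(-3)
= 90 + 112 - 72 = 130

130


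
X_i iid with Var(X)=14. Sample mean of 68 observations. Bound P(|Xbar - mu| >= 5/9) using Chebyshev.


Var(Xbar) = Var(X)/n = 14/68
Chebyshev: P(|Xbar-mu| >= 5/9) <= Var(Xbar)/(5/9)^2 = (7/34)/(25/81) = 567/850

567/850


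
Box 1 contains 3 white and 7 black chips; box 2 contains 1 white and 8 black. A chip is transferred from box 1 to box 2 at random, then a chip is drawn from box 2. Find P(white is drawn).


P(transfer white) = 3/10; P(transfer black) = 7/10
If white transferred: Urn II has 2 white of 10, so P(white|white moved) = 1/5
If black transferred: Urn II has 1 white of 10, so P(white|black moved) = 1/10
By total probability: P(white) = 3/10*1/5 + 7/10*1/10 = 13/100

13/100


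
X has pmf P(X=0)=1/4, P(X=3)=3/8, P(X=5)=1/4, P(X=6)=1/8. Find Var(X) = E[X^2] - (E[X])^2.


E[X] = 25/8, E[X^2] = 113/8
Var(X) = E[X^2] - (E[X])^2 = 113/8 - (25/8)^2 = 279/64

279/64


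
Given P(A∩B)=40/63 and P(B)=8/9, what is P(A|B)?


P(A|B) = P(A∩B)/P(B) = (40/63)/(56/63) = 40/56 = 5/7

5/7


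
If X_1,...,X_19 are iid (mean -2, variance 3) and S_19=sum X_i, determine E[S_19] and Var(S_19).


E[S_n] = n*mu = 19*-2 = -38
Var(S_n) = n*sigma^2 = 19*3 = 57

E[S_19]=-38, Var(S_19)=57


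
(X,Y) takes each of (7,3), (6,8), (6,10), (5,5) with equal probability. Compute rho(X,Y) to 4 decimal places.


Cov(X,Y) = -0.5000, Var(X) = 0.5000, Var(Y) = 7.2500
rho = Cov/(sqrt(VarX)*sqrt(VarY)) = -0.2626

-0.2626


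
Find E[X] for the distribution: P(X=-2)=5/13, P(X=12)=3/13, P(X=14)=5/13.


E[X] = sum(x * P(x))
= -2*5/13 + 12*3/13 + 14*5/13
= 96/13

96/13


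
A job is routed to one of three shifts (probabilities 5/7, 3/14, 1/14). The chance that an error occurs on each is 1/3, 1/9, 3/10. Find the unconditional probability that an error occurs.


P(A) = P(A|B1)P(B1) + P(A|B2)P(B2) + P(A|B3)P(B3)
= 1/3*5/7 + 1/9*3/14 + 3/10*1/14
= 5/21 + 1/42 + 3/140 = 17/60

17/60


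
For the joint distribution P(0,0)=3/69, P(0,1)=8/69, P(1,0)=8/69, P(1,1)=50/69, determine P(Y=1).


P(Y=1) = P(0,1)+P(1,1) = 8/69 + 50/69 = 58/69

58/69


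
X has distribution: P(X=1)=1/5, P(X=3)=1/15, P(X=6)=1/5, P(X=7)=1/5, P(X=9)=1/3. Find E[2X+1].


E[2X+1] = sum(g(x)*P(x))
= 3*1/5 + 7*1/15 + 13*1/5 + 15*1/5 + 19*1/3
= 13

13


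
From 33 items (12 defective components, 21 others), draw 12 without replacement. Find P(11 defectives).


P(X=11) = C(12,11)*C(21,1) / C(33,12)
= 12*21 / 354817320
= 252/354817320 = 21/29568110

21/29568110


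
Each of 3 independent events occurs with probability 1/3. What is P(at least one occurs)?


P(at least one) = 1 - P(none)
P(none) = (1 - 1/3)^3 = (2/3)^3 = 8/27
P(at least one) = 1 - 8/27 = 19/27

19/27


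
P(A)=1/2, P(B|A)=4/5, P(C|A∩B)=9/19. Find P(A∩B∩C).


P(A∩B∩C) = P(A) * P(B|A) * P(C|A∩B)
= 1/2 * 4/5 * 9/19
= 2/5 * 9/19 = 18/95

18/95


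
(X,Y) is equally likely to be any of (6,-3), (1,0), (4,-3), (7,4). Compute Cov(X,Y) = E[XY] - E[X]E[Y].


E[X]=9/2, E[Y]=-1/2, E[XY]=-1/2
Cov(X,Y) = E[XY] - E[X]E[Y] = -1/2 - 9/2*-1/2 = 7/4

7/4


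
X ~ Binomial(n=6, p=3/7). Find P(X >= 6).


P(X>=6) = P(X=6)
= 729/117649
= 729/117649

729/117649


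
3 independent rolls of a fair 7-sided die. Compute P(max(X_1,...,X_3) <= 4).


P(max <= 4) = P(all X_i <= 4) = (P(X_1 <= 4))^3
= (4/7)^3 = 64/343

64/343


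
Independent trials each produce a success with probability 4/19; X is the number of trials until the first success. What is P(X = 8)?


P(X=8) = (1-p)^7 * p = (15/19)^7 * 4/19
= 170859375/893871739 * 4/19 = 683437500/16983563041

683437500/16983563041


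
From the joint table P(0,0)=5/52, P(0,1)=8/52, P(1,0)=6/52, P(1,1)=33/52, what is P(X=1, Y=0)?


Read from table: P(X=1, Y=0) = 6/52 = 3/26

3/26


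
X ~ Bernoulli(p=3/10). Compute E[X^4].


For Bernoulli: X in {0,1}
E[X^4] = 0^4*(1-3/10) + 1^4*3/10 = 3/10

3/10


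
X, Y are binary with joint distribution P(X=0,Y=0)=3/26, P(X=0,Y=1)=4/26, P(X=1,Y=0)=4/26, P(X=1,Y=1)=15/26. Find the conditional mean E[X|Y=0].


P(Y=0) = 7/26
E[X|Y=0] = (0*3 + 1*4)/7 = 4/7

4/7


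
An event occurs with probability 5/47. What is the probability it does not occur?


P(A') = 1 - P(A) = 1 - 5/47 = 42/47

42/47


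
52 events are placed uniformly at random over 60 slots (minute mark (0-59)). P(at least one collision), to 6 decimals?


P(all different) = prod((60-i)/60 for i=0..51) = 0.000000
P(at least one match) = 1 - 0.000000 = 1.000000

1.000000


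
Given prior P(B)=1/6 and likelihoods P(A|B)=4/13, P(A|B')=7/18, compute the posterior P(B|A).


P(A) = P(A|B)P(B) + P(A|B')P(B') = 4/13*1/6 + 7/18*5/6 = 527/1404
P(B|A) = P(A|B)P(B)/P(A) = (2/39)/(527/1404) = 72/527

72/527


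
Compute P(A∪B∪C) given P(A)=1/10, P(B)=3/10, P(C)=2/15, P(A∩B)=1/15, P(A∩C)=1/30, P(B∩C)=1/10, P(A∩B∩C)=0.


P(A∪B∪C) = P(A)+P(B)+P(C) - P(AB)-P(AC)-P(BC) + P(ABC)
= 1/10+3/10+2/15 - 1/15-1/30-1/10 + 0
= 1/3

1/3


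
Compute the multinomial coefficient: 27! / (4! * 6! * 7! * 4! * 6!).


27! = 10888869450418352160768000000
Denominator: 4!=24 * 6!=720 * 7!=5040 * 4!=24 * 6!=720
Coefficient = 10888869450418352160768000000 / 1504935936000 = 7235437196988000

7235437196988000


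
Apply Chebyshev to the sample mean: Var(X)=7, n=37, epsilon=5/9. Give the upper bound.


Var(Xbar) = Var(X)/n = 7/37
Chebyshev: P(|Xbar-mu| >= 5/9) <= Var(Xbar)/(5/9)^2 = (7/37)/(25/81) = 567/925

567/925


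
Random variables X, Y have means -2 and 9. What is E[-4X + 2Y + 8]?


E[-4X + 2Y + 8] = -4*E[X] + 2*E[Y] + 8
= (-4)*(-2) + (2)*(9) + (8)
= 8 + 18 + 8 = 34

34


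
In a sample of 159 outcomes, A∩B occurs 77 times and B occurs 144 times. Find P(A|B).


P(A|B) = P(A∩B)/P(B) = (77/159)/(144/159) = 77/144

77/144


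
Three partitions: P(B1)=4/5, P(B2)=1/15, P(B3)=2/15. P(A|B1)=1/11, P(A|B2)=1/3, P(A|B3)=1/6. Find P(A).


P(A) = P(A|B1)P(B1) + P(A|B2)P(B2) + P(A|B3)P(B3)
= 1/11*4/5 + 1/3*1/15 + 1/6*2/15
= 4/55 + 1/45 + 1/45 = 58/495

58/495


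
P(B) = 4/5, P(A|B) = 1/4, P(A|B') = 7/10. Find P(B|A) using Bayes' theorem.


P(A) = P(A|B)P(B) + P(A|B')P(B') = 1/4*4/5 + 7/10*1/5 = 17/50
P(B|A) = P(A|B)P(B)/P(A) = (1/5)/(17/50) = 10/17

10/17


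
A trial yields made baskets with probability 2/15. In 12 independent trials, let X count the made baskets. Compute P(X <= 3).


P(X<=3) = P(X=0) + P(X=1) + P(X=2) + P(X=3)
= 23298085122481/129746337890625 + 14337283152296/43248779296875 + 12131547282712/43248779296875 + 3732783779296/25949267578125
= 8091233021599/8649755859375

8091233021599/8649755859375


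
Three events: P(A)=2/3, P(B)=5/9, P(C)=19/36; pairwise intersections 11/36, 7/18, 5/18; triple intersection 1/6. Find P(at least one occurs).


P(A∪B∪C) = P(A)+P(B)+P(C) - P(AB)-P(AC)-P(BC) + P(ABC)
= 2/3+5/9+19/36 - 11/36-7/18-5/18 + 1/6
= 17/18

17/18


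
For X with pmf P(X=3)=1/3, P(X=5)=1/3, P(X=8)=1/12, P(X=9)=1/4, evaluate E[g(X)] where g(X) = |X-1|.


E[|X-1|] = sum(g(x)*P(x))
= 2*1/3 + 4*1/3 + 7*1/12 + 8*1/4
= 55/12

55/12


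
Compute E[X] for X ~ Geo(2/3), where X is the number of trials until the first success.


For geometric (trials until first success), E[X] = 1/p = 1/(2/3) = 3/2

3/2


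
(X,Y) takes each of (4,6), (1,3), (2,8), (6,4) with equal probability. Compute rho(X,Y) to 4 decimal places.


Cov(X,Y) = -0.3125, Var(X) = 3.6875, Var(Y) = 3.6875
rho = Cov/(sqrt(VarX)*sqrt(VarY)) = -0.0847

-0.0847


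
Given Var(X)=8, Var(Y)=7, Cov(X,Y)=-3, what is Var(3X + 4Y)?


Var(3X + 4Y) = 3^2*Var(X) + 4^2*Var(Y) + 2*3*4*Cov(X,Y)
= 9*8 + 16*7 + 24*(-3)
= 72 + 112 - 72 = 112

112


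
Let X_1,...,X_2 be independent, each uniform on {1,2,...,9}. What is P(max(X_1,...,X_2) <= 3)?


P(max <= 3) = P(all X_i <= 3) = (P(X_1 <= 3))^2
= (3/9)^2 = (1/3)^2 = 1/9

1/9


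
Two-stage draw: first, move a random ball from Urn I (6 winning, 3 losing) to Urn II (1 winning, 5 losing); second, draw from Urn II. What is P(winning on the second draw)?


P(transfer winning) = 6/9 = 2/3; P(transfer losing) = 1/3
If winning transferred: Urn II has 2 winning of 7, so P(winning|winning moved) = 2/7
If losing transferred: Urn II has 1 winning of 7, so P(winning|losing moved) = 1/7
By total probability: P(winning) = 2/3*2/7 + 1/3*1/7 = 5/21

5/21


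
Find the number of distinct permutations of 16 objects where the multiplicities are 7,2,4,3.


16! = 20922789888000
Denominator: 7!=5040 * 2!=2 * 4!=24 * 3!=6
Coefficient = 20922789888000 / 1451520 = 14414400

14414400


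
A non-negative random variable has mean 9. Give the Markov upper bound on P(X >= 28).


Markov: P(X >= a) <= E[X]/a
P(X >= 28) <= 9/28

9/28


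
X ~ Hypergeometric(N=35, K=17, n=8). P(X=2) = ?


P(X=2) = C(17,2)*C(18,6) / C(35,8)
= 136*18564 / 23535820
= 2524704/23535820 = 5304/49445

5304/49445


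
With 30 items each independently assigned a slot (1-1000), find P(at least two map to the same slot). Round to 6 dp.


P(all different) = prod((1000-i)/1000 for i=0..29) = 0.644461
P(at least one match) = 1 - 0.644461 = 0.355539

0.355539


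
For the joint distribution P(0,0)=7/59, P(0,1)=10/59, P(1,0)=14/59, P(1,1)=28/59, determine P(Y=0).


P(Y=0) = P(0,0)+P(1,0) = 7/59 + 14/59 = 21/59

21/59


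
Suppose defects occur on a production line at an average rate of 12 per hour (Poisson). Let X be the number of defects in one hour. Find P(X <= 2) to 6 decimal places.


P(X<=2) = e^(-12)*12^0/0! + e^(-12)*12^1/1! + e^(-12)*12^2/2!
≈ 0.0000061442 + 0.0000737305 + 0.0004423833
= 0.0005222580
≈ 0.000522

0.000522


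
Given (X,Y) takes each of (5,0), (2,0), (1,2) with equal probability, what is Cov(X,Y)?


E[X]=8/3, E[Y]=2/3, E[XY]=2/3
Cov(X,Y) = E[XY] - E[X]E[Y] = 2/3 - 8/3*2/3 = -10/9

-10/9


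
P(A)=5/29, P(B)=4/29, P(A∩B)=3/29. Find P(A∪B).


P(A∪B) = P(A) + P(B) - P(A∩B)
= 5/29 + 4/29 - 3/29 = 6/29

6/29


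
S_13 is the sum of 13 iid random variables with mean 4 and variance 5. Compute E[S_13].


E[S_n] = n*E[X_1] = 13*4 = 52

52


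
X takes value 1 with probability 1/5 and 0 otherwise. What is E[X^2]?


For Bernoulli: X in {0,1}
E[X^2] = 0^2*(1-1/5) + 1^2*1/5 = 1/5

1/5


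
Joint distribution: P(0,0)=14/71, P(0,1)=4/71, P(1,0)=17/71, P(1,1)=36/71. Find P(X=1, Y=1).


Read from table: P(X=1, Y=1) = 36/71

36/71


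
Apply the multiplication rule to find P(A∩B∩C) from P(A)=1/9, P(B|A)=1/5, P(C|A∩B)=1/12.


P(A∩B∩C) = P(A) * P(B|A) * P(C|A∩B)
= 1/9 * 1/5 * 1/12
= 1/45 * 1/12 = 1/540

1/540


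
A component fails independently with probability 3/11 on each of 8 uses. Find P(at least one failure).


P(at least one) = 1 - P(none)
P(none) = (1 - 3/11)^8 = (8/11)^8 = 16777216/214358881
P(at least one) = 1 - 16777216/214358881 = 197581665/214358881

197581665/214358881


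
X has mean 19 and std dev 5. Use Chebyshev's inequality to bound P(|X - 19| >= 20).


k = 20/5 = 4
Chebyshev: P(|X-mu| >= k*sigma) <= 1/k^2 = 1/4^2 = 1/16

1/16


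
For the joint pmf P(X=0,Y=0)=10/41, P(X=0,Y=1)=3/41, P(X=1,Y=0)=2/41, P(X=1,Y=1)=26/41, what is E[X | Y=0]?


P(Y=0) = 12/41
E[X|Y=0] = (0*10 + 1*2)/12 = 2/12 = 1/6

1/6


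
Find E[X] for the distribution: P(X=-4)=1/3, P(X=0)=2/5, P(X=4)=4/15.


E[X] = sum(x * P(x))
= -4*1/3 + 0*2/5 + 4*4/15
= -4/15

-4/15


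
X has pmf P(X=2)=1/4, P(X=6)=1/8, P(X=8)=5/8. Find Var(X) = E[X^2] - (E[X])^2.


E[X] = 25/4, E[X^2] = 91/2
Var(X) = E[X^2] - (E[X])^2 = 91/2 - (25/4)^2 = 103/16

103/16


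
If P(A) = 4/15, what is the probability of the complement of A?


P(A') = 1 - P(A) = 1 - 4/15 = 11/15

11/15


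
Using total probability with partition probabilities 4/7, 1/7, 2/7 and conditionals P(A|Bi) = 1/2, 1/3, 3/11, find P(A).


P(A) = P(A|B1)P(B1) + P(A|B2)P(B2) + P(A|B3)P(B3)
= 1/2*4/7 + 1/3*1/7 + 3/11*2/7
= 2/7 + 1/21 + 6/77 = 95/231

95/231


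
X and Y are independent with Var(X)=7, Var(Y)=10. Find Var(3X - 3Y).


Independence => Cov(X,Y)=0
Var(3X - 3Y) = 3^2*Var(X) + (-3)^2*Var(Y)
= 9*7 + 9*10 = 153

153


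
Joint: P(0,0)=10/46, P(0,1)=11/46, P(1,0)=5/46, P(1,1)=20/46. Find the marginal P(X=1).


P(X=1) = P(1,0)+P(1,1) = 5/46 + 20/46 = 25/46

25/46


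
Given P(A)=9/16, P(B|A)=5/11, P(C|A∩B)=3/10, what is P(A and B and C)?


P(A∩B∩C) = P(A) * P(B|A) * P(C|A∩B)
= 9/16 * 5/11 * 3/10
= 45/176 * 3/10 = 27/352

27/352


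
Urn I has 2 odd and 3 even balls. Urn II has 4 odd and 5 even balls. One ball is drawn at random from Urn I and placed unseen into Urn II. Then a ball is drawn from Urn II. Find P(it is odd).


P(transfer odd) = 2/5; P(transfer even) = 3/5
If odd transferred: Urn II has 5 odd of 10, so P(odd|odd moved) = 1/2
If even transferred: Urn II has 4 odd of 10, so P(odd|even moved) = 2/5
By total probability: P(odd) = 2/5*1/2 + 3/5*2/5 = 11/25

11/25


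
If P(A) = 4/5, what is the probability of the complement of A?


P(A') = 1 - P(A) = 1 - 4/5 = 1/5

1/5


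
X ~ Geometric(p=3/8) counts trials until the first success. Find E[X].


For geometric (trials until first success), E[X] = 1/p = 1/(3/8) = 8/3

8/3


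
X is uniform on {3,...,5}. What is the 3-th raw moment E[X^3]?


E[X^3] = (1/3) * sum(x^3 for x=3..5)
= 216/3 = 72

72


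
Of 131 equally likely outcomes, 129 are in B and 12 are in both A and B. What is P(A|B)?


P(A|B) = P(A∩B)/P(B) = (12/131)/(129/131) = 12/129 = 4/43

4/43


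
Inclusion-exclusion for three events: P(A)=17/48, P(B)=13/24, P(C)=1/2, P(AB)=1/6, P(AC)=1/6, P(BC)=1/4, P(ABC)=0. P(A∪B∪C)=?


P(A∪B∪C) = P(A)+P(B)+P(C) - P(AB)-P(AC)-P(BC) + P(ABC)
= 17/48+13/24+1/2 - 1/6-1/6-1/4 + 0
= 13/16

13/16


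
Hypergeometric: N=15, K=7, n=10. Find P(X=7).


P(X=7) = C(7,7)*C(8,3) / C(15,10)
= 1*56 / 3003
= 56/3003 = 8/429

8/429


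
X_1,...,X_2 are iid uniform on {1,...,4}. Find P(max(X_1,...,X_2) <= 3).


P(max <= 3) = P(all X_i <= 3) = (P(X_1 <= 3))^2
= (3/4)^2 = 9/16

9/16


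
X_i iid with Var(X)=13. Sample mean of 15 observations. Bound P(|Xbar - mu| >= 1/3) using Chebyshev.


Var(Xbar) = Var(X)/n = 13/15
Chebyshev: P(|Xbar-mu| >= 1/3) <= Var(Xbar)/(1/3)^2 = (13/15)/(1/9) = 39/5
Bound exceeds 1, so trivial bound: 1

1


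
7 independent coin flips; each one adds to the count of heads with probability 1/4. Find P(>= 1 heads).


P(at least one) = 1 - P(none)
P(none) = (1 - 1/4)^7 = (3/4)^7 = 2187/16384
P(at least one) = 1 - 2187/16384 = 14197/16384

14197/16384


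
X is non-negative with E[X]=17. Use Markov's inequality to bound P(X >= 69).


Markov: P(X >= a) <= E[X]/a
P(X >= 69) <= 17/69

17/69


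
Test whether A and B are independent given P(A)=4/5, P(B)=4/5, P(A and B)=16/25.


P(A)*P(B) = 4/5*4/5 = 16/25
P(A∩B) = 16/25, which equals P(A)P(B), so independent

Yes, A and B are independent


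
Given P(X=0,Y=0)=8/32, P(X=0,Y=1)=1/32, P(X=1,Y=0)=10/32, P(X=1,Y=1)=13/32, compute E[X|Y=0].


P(Y=0) = 18/32
E[X|Y=0] = (0*8 + 1*10)/18 = 10/18 = 5/9

5/9


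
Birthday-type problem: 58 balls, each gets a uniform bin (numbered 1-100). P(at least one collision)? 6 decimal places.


P(all different) = prod((100-i)/100 for i=0..57) = 0.000000
P(at least one match) = 1 - 0.000000 = 1.000000

1.000000


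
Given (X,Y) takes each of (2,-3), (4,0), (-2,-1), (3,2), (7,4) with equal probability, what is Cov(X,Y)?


E[X]=14/5, E[Y]=2/5, E[XY]=6
Cov(X,Y) = E[XY] - E[X]E[Y] = 6 - 14/5*2/5 = 122/25

122/25


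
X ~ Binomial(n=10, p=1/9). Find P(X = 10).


P(X=10) = C(10,10) * p^10 * (1-p)^0
= 1 * 1/3486784401 * 1
= 1/3486784401

1/3486784401


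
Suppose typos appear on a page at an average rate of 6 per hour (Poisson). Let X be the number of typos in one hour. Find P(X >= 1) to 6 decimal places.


P(X>=1) = 1 - P(X<=0) = 1 - (e^(-6)*6^0/0!)
≈ 1 - 0.0024787522 = 0.9975212478
≈ 0.997521

0.997521


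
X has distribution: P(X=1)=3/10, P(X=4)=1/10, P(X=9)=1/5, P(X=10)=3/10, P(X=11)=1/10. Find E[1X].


E[1X] = sum(g(x)*P(x))
= 1*3/10 + 4*1/10 + 9*1/5 + 10*3/10 + 11*1/10
= 33/5

33/5


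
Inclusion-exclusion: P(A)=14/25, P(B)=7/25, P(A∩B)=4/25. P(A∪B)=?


P(A∪B) = P(A) + P(B) - P(A∩B)
= 14/25 + 7/25 - 4/25 = 17/25

17/25


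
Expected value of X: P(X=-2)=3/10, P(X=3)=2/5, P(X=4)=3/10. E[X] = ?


E[X] = sum(x * P(x))
= -2*3/10 + 3*2/5 + 4*3/10
= 9/5

9/5


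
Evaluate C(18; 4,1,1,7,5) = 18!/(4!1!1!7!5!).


18! = 6402373705728000
Denominator: 4!=24 * 1!=1 * 1!=1 * 7!=5040 * 5!=120
Coefficient = 6402373705728000 / 14515200 = 441080640

441080640


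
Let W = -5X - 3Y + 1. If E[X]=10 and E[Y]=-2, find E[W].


E[-5X - 3Y + 1] = -5*E[X] - 3*E[Y] + 1
= (-5)*(10) + (-3)*(-2) + (1)
= -50 + 6 + 1 = -43

-43


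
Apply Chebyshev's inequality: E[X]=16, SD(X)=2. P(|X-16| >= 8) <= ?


k = 8/2 = 4
Chebyshev: P(|X-mu| >= k*sigma) <= 1/k^2 = 1/4^2 = 1/16

1/16


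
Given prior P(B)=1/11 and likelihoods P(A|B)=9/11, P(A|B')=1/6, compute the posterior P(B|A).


P(A) = P(A|B)P(B) + P(A|B')P(B') = 9/11*1/11 + 1/6*10/11 = 82/363
P(B|A) = P(A|B)P(B)/P(A) = (9/121)/(82/363) = 27/82

27/82


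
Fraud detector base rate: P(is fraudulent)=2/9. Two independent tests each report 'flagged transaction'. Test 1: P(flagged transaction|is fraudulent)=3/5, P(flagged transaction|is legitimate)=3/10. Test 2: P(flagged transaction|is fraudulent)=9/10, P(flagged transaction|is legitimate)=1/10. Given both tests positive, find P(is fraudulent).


After test 1: P(+) = 3/5*2/9 + 3/10*7/9 = 11/30
P(B|+) = (2/15)/(11/30) = 4/11
After test 2 (use post1 as new prior): P(+) = 9/10*4/11 + 1/10*7/11 = 43/110
P(B|+,+) = (18/55)/(43/110) = 36/43

36/43


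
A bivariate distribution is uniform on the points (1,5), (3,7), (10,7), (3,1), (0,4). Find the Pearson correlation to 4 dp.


Cov(X,Y) = 3.4800, Var(X) = 12.2400, Var(Y) = 4.9600
rho = Cov/(sqrt(VarX)*sqrt(VarY)) = 0.4466

0.4466


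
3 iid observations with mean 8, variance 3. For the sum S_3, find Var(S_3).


By independence, Var(S_n) = n*Var(X_1) = 3*3 = 9

9


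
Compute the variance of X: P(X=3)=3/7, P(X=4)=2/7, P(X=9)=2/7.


E[X] = 5, E[X^2] = 221/7
Var(X) = E[X^2] - (E[X])^2 = 221/7 - (5)^2 = 46/7

46/7


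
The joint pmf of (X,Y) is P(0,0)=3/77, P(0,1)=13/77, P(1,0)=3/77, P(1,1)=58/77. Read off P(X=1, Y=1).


Read from table: P(X=1, Y=1) = 58/77

58/77


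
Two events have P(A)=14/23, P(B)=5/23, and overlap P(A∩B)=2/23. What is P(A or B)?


P(A∪B) = P(A) + P(B) - P(A∩B)
= 14/23 + 5/23 - 2/23 = 17/23

17/23


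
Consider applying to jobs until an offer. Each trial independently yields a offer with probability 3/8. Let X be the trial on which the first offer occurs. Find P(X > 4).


P(X > 4) = P(first 4 trials all fail) = (1-p)^4 = (5/8)^4 = 625/4096

625/4096


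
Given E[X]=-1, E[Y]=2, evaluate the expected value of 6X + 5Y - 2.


E[6X + 5Y - 2] = 6*E[X] + 5*E[Y] - 2
= (6)*(-1) + (5)*(2) + (-2)
= -6 + 10 - 2 = 2

2


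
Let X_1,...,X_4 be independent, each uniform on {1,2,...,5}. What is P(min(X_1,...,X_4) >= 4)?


P(min >= 4) = P(all X_i >= 4) = (P(X_1 >= 4))^4
= (2/5)^4 = 16/625

16/625


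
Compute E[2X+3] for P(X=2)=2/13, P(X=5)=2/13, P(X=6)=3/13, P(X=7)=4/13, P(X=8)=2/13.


E[2X+3] = sum(g(x)*P(x))
= 7*2/13 + 13*2/13 + 15*3/13 + 17*4/13 + 19*2/13
= 191/13

191/13


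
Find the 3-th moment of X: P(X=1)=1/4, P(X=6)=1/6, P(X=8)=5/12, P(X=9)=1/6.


E[X^3] = sum(x^3 * P(x))
= 1*1/4 + 216*1/6 + 512*5/12 + 729*1/6
= 4453/12

4453/12


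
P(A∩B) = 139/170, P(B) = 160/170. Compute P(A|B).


P(A|B) = P(A∩B)/P(B) = (139/170)/(160/170) = 139/160

139/160


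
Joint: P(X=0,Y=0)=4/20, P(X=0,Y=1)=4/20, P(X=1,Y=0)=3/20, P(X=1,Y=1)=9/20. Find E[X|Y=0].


P(Y=0) = 7/20
E[X|Y=0] = (0*4 + 1*3)/7 = 3/7

3/7


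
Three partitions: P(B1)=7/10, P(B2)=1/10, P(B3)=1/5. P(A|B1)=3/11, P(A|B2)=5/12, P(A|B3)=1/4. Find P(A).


P(A) = P(A|B1)P(B1) + P(A|B2)P(B2) + P(A|B3)P(B3)
= 3/11*7/10 + 5/12*1/10 + 1/4*1/5
= 21/110 + 1/24 + 1/20 = 373/1320

373/1320


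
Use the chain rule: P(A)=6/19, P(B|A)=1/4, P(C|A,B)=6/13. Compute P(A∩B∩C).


P(A∩B∩C) = P(A) * P(B|A) * P(C|A∩B)
= 6/19 * 1/4 * 6/13
= 3/38 * 6/13 = 9/247

9/247


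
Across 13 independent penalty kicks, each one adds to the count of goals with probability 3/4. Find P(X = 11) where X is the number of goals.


P(X=11) = C(13,11) * p^11 * (1-p)^2
= 78 * 177147/4194304 * 1/16
= 6908733/33554432

6908733/33554432


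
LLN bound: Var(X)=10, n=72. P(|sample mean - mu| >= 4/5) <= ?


Var(Xbar) = Var(X)/n = 10/72
Chebyshev: P(|Xbar-mu| >= 4/5) <= Var(Xbar)/(4/5)^2 = (5/36)/(16/25) = 125/576

125/576


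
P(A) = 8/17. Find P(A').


P(A') = 1 - P(A) = 1 - 8/17 = 9/17

9/17


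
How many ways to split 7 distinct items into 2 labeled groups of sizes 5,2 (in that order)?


7! = 5040
Denominator: 5!=120 * 2!=2
Coefficient = 5040 / 240 = 21

21


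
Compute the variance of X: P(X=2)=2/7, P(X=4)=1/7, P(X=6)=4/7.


E[X] = 32/7, E[X^2] = 24
Var(X) = E[X^2] - (E[X])^2 = 24 - (32/7)^2 = 152/49

152/49


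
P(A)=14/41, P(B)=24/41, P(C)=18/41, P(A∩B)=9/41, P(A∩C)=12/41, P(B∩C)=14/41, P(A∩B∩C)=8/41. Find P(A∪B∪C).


P(A∪B∪C) = P(A)+P(B)+P(C) - P(AB)-P(AC)-P(BC) + P(ABC)
= 14/41+24/41+18/41 - 9/41-12/41-14/41 + 8/41
= 29/41

29/41


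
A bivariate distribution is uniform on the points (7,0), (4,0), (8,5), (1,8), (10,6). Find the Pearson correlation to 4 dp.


Cov(X,Y) = -1.2000, Var(X) = 10.0000, Var(Y) = 10.5600
rho = Cov/(sqrt(VarX)*sqrt(VarY)) = -0.1168

-0.1168


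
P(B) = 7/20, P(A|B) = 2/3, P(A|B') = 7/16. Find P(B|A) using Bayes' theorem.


P(A) = P(A|B)P(B) + P(A|B')P(B') = 2/3*7/20 + 7/16*13/20 = 497/960
P(B|A) = P(A|B)P(B)/P(A) = (7/30)/(497/960) = 32/71

32/71


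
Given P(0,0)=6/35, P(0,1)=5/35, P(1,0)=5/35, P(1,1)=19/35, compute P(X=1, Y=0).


Read from table: P(X=1, Y=0) = 5/35 = 1/7

1/7


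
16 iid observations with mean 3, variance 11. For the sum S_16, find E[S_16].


E[S_n] = n*E[X_1] = 16*3 = 48

48


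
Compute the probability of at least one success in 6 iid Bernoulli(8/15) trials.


P(at least one) = 1 - P(none)
P(none) = (1 - 8/15)^6 = (7/15)^6 = 117649/11390625
P(at least one) = 1 - 117649/11390625 = 11272976/11390625

11272976/11390625


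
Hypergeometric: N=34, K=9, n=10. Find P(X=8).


P(X=8) = C(9,8)*C(25,2) / C(34,10)
= 9*300 / 131128140
= 2700/131128140 = 45/2185469

45/2185469


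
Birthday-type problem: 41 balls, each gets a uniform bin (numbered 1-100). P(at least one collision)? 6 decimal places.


P(all different) = prod((100-i)/100 for i=0..40) = 0.000067
P(at least one match) = 1 - 0.000067 = 0.999933

0.999933


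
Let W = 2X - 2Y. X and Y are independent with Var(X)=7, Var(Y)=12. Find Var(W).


Independence => Cov(X,Y)=0
Var(2X - 2Y) = 2^2*Var(X) + (-2)^2*Var(Y)
= 4*7 + 4*12 = 76

76


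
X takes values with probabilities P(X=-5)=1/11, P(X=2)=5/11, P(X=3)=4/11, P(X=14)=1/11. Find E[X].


E[X] = sum(x * P(x))
= -5*1/11 + 2*5/11 + 3*4/11 + 14*1/11
= 31/11

31/11


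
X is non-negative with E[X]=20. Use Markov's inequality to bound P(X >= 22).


Markov: P(X >= a) <= E[X]/a
P(X >= 22) <= 20/22 = 10/11

10/11


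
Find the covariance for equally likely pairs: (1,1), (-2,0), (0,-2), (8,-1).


E[X]=7/4, E[Y]=-1/2, E[XY]=-7/4
Cov(X,Y) = E[XY] - E[X]E[Y] = -7/4 - 7/4*-1/2 = -7/8

-7/8


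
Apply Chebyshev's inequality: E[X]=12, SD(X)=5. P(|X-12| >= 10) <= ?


k = 10/5 = 2
Chebyshev: P(|X-mu| >= k*sigma) <= 1/k^2 = 1/2^2 = 1/4

1/4


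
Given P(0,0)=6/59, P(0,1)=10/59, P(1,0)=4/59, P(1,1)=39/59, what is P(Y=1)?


P(Y=1) = P(0,1)+P(1,1) = 10/59 + 39/59 = 49/59

49/59


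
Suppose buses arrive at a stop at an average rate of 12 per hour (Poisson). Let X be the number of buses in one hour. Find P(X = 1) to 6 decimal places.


P(X=1) = e^(-12) * 12^1 / 1!
≈ 0.000006144212353 * 12 / 1
≈ 0.000074

0.000074


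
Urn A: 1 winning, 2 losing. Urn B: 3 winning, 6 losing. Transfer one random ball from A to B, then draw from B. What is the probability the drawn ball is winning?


P(transfer winning) = 1/3; P(transfer losing) = 2/3
If winning transferred: Urn II has 4 winning of 10, so P(winning|winning moved) = 2/5
If losing transferred: Urn II has 3 winning of 10, so P(winning|losing moved) = 3/10
By total probability: P(winning) = 1/3*2/5 + 2/3*3/10 = 1/3

1/3


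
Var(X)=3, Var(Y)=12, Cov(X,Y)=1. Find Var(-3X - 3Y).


Var(-3X - 3Y) = (-3)^2*Var(X) + (-3)^2*Var(Y) + 2*(-3)*(-3)*Cov(X,Y)
= 9*3 + 9*12 + 18*1
= 27 + 108 + 18 = 153

153


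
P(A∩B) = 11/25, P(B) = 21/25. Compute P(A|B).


P(A|B) = P(A∩B)/P(B) = (11/25)/(21/25) = 11/21

11/21


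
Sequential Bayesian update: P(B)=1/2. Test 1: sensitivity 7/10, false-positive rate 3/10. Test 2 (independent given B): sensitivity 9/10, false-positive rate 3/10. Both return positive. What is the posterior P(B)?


After test 1: P(+) = 7/10*1/2 + 3/10*1/2 = 1/2
P(B|+) = (7/20)/(1/2) = 7/10
After test 2 (use post1 as new prior): P(+) = 9/10*7/10 + 3/10*3/10 = 18/25
P(B|+,+) = (63/100)/(18/25) = 7/8

7/8


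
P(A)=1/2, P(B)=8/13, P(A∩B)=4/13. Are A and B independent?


P(A)*P(B) = 1/2*8/13 = 4/13
P(A∩B) = 4/13, which equals P(A)P(B), so independent

Yes, A and B are independent


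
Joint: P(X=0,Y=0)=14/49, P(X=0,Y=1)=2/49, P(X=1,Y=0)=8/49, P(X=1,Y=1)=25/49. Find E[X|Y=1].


P(Y=1) = 27/49
E[X|Y=1] = (0*2 + 1*25)/27 = 25/27

25/27


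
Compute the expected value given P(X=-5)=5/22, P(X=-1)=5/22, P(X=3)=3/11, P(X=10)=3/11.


E[X] = sum(x * P(x))
= -5*5/22 - 1*5/22 + 3*3/11 + 10*3/11
= 24/11

24/11


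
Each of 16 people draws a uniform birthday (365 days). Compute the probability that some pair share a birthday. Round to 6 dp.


P(all different) = prod((365-i)/365 for i=0..15) = 0.716396
P(at least one match) = 1 - 0.716396 = 0.283604

0.283604


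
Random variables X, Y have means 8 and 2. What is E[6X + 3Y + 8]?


E[6X + 3Y + 8] = 6*E[X] + 3*E[Y] + 8
= (6)*(8) + (3)*(2) + (8)
= 48 + 6 + 8 = 62

62


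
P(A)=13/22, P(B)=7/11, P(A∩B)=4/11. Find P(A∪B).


P(A∪B) = P(A) + P(B) - P(A∩B)
= 13/22 + 7/11 - 4/11 = 19/22

19/22


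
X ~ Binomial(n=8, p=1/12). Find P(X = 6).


P(X=6) = C(8,6) * p^6 * (1-p)^2
= 28 * 1/2985984 * 121/144
= 847/107495424

847/107495424


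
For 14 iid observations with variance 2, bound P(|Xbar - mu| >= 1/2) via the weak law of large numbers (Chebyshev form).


Var(Xbar) = Var(X)/n = 2/14
Chebyshev: P(|Xbar-mu| >= 1/2) <= Var(Xbar)/(1/2)^2 = (1/7)/(1/4) = 4/7

4/7


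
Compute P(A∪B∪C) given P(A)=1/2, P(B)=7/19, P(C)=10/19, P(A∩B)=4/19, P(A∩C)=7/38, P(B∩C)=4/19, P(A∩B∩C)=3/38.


P(A∪B∪C) = P(A)+P(B)+P(C) - P(AB)-P(AC)-P(BC) + P(ABC)
= 1/2+7/19+10/19 - 4/19-7/38-4/19 + 3/38
= 33/38

33/38


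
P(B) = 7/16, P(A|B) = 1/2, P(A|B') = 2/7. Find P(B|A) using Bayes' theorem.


P(A) = P(A|B)P(B) + P(A|B')P(B') = 1/2*7/16 + 2/7*9/16 = 85/224
P(B|A) = P(A|B)P(B)/P(A) = (7/32)/(85/224) = 49/85

49/85


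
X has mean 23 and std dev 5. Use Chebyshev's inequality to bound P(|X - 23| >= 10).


k = 10/5 = 2
Chebyshev: P(|X-mu| >= k*sigma) <= 1/k^2 = 1/2^2 = 1/4

1/4


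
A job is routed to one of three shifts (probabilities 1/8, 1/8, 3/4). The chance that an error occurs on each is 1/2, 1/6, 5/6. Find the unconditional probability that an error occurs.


P(A) = P(A|B1)P(B1) + P(A|B2)P(B2) + P(A|B3)P(B3)
= 1/2*1/8 + 1/6*1/8 + 5/6*3/4
= 1/16 + 1/48 + 5/8 = 17/24

17/24


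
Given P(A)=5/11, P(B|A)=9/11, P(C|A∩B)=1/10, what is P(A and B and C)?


P(A∩B∩C) = P(A) * P(B|A) * P(C|A∩B)
= 5/11 * 9/11 * 1/10
= 45/121 * 1/10 = 9/242

9/242


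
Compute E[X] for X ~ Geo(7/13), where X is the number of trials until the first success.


For geometric (trials until first success), E[X] = 1/p = 1/(7/13) = 13/7

13/7


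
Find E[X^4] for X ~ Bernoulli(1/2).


For Bernoulli: X in {0,1}
E[X^4] = 0^4*(1-1/2) + 1^4*1/2 = 1/2

1/2


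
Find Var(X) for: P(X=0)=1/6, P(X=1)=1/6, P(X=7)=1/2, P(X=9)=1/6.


E[X] = 31/6, E[X^2] = 229/6
Var(X) = E[X^2] - (E[X])^2 = 229/6 - (31/6)^2 = 413/36

413/36


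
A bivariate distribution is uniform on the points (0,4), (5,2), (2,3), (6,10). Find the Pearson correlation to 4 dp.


Cov(X,Y) = 3.5625, Var(X) = 5.6875, Var(Y) = 9.6875
rho = Cov/(sqrt(VarX)*sqrt(VarY)) = 0.4799

0.4799


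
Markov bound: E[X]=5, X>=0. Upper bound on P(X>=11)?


Markov: P(X >= a) <= E[X]/a
P(X >= 11) <= 5/11

5/11


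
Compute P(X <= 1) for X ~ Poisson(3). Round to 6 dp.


P(X<=1) = e^(-3)*3^0/0! + e^(-3)*3^1/1!
≈ 0.0497870684 + 0.1493612051
= 0.1991482735
≈ 0.199148

0.199148


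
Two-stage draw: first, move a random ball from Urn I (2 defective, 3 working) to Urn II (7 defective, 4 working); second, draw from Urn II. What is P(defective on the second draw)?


P(transfer defective) = 2/5; P(transfer working) = 3/5
If defective transferred: Urn II has 8 defective of 12, so P(defective|defective moved) = 2/3
If working transferred: Urn II has 7 defective of 12, so P(defective|working moved) = 7/12
By total probability: P(defective) = 2/5*2/3 + 3/5*7/12 = 37/60

37/60


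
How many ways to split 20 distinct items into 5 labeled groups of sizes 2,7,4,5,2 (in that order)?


20! = 2432902008176640000
Denominator: 2!=2 * 7!=5040 * 4!=24 * 5!=120 * 2!=2
Coefficient = 2432902008176640000 / 58060800 = 41902660800

41902660800


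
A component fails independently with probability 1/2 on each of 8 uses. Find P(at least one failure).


P(at least one) = 1 - P(none)
P(none) = (1 - 1/2)^8 = (1/2)^8 = 1/256
P(at least one) = 1 - 1/256 = 255/256

255/256


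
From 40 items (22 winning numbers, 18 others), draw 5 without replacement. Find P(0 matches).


P(X=0) = C(22,0)*C(18,5) / C(40,5)
= 1*8568 / 658008
= 8568/658008 = 119/9139

119/9139


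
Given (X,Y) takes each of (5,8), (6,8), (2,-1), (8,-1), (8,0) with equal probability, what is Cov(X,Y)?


E[X]=29/5, E[Y]=14/5, E[XY]=78/5
Cov(X,Y) = E[XY] - E[X]E[Y] = 78/5 - 29/5*14/5 = -16/25

-16/25


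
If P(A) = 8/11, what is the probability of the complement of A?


P(A') = 1 - P(A) = 1 - 8/11 = 3/11

3/11


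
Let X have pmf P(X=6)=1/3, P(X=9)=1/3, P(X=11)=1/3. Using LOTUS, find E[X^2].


E[X^2] = sum(g(x)*P(x))
= 36*1/3 + 81*1/3 + 121*1/3
= 238/3

238/3


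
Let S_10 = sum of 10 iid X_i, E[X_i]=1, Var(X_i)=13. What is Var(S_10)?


By independence, Var(S_n) = n*Var(X_1) = 10*13 = 130

130


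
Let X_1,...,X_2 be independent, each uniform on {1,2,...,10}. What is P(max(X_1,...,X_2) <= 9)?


P(max <= 9) = P(all X_i <= 9) = (P(X_1 <= 9))^2
= (9/10)^2 = 81/100

81/100


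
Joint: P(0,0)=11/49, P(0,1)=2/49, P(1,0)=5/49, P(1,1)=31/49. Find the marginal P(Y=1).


P(Y=1) = P(0,1)+P(1,1) = 2/49 + 31/49 = 33/49

33/49


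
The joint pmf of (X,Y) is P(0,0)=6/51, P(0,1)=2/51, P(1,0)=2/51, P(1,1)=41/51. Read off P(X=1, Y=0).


Read from table: P(X=1, Y=0) = 2/51

2/51


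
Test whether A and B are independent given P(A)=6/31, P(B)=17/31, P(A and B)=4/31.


P(A)*P(B) = 6/31*17/31 = 102/961
P(A∩B) = 4/31 != 102/961, so not independent

No, A and B are not independent


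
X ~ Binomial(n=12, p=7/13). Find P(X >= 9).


P(X>=9) = P(X=9) + P(X=10) + P(X=11) + P(X=12)
= 1917603404640/23298085122481 + 671161191624/23298085122481 + 142367525496/23298085122481 + 13841287201/23298085122481
= 2744973408961/23298085122481

2744973408961/23298085122481


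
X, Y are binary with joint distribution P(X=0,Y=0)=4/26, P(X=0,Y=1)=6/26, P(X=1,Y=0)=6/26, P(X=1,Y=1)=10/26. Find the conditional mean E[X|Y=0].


P(Y=0) = 10/26
E[X|Y=0] = (0*4 + 1*6)/10 = 6/10 = 3/5

3/5


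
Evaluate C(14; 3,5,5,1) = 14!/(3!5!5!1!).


14! = 87178291200
Denominator: 3!=6 * 5!=120 * 5!=120 * 1!=1
Coefficient = 87178291200 / 86400 = 1009008

1009008


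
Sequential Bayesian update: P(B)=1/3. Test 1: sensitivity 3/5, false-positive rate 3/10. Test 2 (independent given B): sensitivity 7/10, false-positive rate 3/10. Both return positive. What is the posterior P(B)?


After test 1: P(+) = 3/5*1/3 + 3/10*2/3 = 2/5
P(B|+) = (1/5)/(2/5) = 1/2
After test 2 (use post1 as new prior): P(+) = 7/10*1/2 + 3/10*1/2 = 1/2
P(B|+,+) = (7/20)/(1/2) = 7/10

7/10


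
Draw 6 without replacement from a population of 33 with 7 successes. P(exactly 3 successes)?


P(X=3) = C(7,3)*C(26,3) / C(33,6)
= 35*2600 / 1107568
= 91000/1107568 = 1625/19778

1625/19778


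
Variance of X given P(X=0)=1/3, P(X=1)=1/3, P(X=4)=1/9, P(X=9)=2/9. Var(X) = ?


E[X] = 25/9, E[X^2] = 181/9
Var(X) = E[X^2] - (E[X])^2 = 181/9 - (25/9)^2 = 1004/81

1004/81


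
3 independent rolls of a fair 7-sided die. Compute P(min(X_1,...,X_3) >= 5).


P(min >= 5) = P(all X_i >= 5) = (P(X_1 >= 5))^3
= (3/7)^3 = 27/343

27/343


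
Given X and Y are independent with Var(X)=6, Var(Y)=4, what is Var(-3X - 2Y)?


Independence => Cov(X,Y)=0
Var(-3X - 2Y) = (-3)^2*Var(X) + (-2)^2*Var(Y)
= 9*6 + 4*4 = 70

70


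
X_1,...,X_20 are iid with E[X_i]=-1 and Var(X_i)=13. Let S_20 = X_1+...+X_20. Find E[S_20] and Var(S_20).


E[S_n] = n*mu = 20*-1 = -20
Var(S_n) = n*sigma^2 = 20*13 = 260

E[S_20]=-20, Var(S_20)=260


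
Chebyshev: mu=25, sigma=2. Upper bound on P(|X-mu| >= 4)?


k = 4/2 = 2
Chebyshev: P(|X-mu| >= k*sigma) <= 1/k^2 = 1/2^2 = 1/4

1/4


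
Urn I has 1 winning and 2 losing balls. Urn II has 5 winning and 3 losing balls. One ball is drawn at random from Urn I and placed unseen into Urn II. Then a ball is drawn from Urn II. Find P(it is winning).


P(transfer winning) = 1/3; P(transfer losing) = 2/3
If winning transferred: Urn II has 6 winning of 9, so P(winning|winning moved) = 2/3
If losing transferred: Urn II has 5 winning of 9, so P(winning|losing moved) = 5/9
By total probability: P(winning) = 1/3*2/3 + 2/3*5/9 = 16/27

16/27
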